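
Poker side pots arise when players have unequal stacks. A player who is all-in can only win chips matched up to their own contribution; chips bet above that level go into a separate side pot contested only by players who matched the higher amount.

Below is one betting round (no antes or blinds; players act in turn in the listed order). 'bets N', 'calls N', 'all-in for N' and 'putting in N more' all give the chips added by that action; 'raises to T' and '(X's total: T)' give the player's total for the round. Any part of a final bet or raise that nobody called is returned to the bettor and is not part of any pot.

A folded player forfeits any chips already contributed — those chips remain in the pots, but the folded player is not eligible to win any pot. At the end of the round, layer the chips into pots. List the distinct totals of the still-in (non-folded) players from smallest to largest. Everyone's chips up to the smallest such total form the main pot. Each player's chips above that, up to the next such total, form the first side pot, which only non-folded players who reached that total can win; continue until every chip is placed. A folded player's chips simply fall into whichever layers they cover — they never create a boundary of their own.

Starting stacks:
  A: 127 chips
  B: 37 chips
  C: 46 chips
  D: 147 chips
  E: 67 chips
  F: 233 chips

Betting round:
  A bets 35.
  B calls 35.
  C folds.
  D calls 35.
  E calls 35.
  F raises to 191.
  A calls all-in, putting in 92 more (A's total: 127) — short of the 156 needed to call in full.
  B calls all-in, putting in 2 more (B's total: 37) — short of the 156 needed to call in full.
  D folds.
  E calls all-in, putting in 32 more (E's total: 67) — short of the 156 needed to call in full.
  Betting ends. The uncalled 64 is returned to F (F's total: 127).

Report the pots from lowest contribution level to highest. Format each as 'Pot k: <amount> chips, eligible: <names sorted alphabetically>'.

Pot 1: 183 chips, eligible: A, B, E, F
Pot 2: 90 chips, eligible: A, E, F
Pot 3: 120 chips, eligible: A, F

Derivation:
Contributions (after 64 returned to F): A=127, B=37, D=35, E=67, F=127
Folded: C, D
Pot levels (distinct totals of non-folded players): 37, 67, 127
Layer 1-37: A 37 + B 37 + D 35 + E 37 + F 37 = 183 chips; eligible A, B, E, F
Layer 38-67: 30 each from A, E, F = 30*3 = 90 chips; eligible A, E, F
Layer 68-127: 60 each from A, F = 60*2 = 120 chips; eligible A, F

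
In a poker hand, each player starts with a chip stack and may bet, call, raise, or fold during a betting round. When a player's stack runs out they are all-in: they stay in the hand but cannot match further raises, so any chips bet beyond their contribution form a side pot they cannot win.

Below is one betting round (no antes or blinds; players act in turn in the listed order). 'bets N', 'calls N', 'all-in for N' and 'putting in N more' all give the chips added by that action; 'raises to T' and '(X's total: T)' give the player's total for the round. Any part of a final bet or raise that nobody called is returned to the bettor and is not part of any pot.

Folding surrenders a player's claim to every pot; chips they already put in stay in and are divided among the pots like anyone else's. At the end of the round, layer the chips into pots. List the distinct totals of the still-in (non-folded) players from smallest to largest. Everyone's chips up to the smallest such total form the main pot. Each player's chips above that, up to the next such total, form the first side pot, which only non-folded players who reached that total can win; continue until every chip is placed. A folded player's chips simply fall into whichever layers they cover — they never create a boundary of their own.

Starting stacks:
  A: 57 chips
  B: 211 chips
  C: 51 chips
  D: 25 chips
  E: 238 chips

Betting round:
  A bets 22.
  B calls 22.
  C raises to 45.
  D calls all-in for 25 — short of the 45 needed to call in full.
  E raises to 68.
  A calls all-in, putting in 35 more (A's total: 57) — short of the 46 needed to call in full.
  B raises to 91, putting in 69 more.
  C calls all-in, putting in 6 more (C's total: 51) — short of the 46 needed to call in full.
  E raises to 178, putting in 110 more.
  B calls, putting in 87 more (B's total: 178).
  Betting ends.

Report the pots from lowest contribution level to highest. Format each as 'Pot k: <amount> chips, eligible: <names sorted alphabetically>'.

Contributions: A=57, B=178, C=51, D=25, E=178
Pot levels (distinct totals of non-folded players): 25, 51, 57, 178
Layer 1-25: 25 each from A, B, C, D, E = 25*5 = 125 chips; eligible A, B, C, D, E
Layer 26-51: 26 each from A, B, C, E = 26*4 = 104 chips; eligible A, B, C, E
Layer 52-57: 6 each from A, B, E = 6*3 = 18 chips; eligible A, B, E
Layer 58-178: 121 each from B, E = 121*2 = 242 chips; eligible B, E

Pot 1: 125 chips, eligible: A, B, C, D, E
Pot 2: 104 chips, eligible: A, B, C, E
Pot 3: 18 chips, eligible: A, B, E
Pot 4: 242 chips, eligible: B, E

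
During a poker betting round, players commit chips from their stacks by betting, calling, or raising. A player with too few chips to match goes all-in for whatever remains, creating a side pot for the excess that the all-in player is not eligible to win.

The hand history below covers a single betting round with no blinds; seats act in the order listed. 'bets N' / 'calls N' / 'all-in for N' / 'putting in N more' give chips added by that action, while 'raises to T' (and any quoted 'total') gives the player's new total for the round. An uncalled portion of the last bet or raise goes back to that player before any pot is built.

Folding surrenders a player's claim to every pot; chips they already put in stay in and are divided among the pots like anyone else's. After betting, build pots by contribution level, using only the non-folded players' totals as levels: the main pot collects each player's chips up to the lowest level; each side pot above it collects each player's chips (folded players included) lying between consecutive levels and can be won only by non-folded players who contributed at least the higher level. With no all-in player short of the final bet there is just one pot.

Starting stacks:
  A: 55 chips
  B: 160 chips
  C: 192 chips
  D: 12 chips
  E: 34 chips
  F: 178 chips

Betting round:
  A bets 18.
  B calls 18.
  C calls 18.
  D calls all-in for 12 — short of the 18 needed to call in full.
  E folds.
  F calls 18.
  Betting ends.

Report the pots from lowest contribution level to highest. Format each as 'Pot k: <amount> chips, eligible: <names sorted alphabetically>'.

Pot 1: 60 chips, eligible: A, B, C, D, F
Pot 2: 24 chips, eligible: A, B, C, F

Derivation:
Contributions: A=18, B=18, C=18, D=12, F=18
Folded: E
Pot levels (distinct totals of non-folded players): 12, 18
Layer 1-12: 12 each from A, B, C, D, F = 12*5 = 60 chips; eligible A, B, C, D, F
Layer 13-18: 6 each from A, B, C, F = 6*4 = 24 chips; eligible A, B, C, F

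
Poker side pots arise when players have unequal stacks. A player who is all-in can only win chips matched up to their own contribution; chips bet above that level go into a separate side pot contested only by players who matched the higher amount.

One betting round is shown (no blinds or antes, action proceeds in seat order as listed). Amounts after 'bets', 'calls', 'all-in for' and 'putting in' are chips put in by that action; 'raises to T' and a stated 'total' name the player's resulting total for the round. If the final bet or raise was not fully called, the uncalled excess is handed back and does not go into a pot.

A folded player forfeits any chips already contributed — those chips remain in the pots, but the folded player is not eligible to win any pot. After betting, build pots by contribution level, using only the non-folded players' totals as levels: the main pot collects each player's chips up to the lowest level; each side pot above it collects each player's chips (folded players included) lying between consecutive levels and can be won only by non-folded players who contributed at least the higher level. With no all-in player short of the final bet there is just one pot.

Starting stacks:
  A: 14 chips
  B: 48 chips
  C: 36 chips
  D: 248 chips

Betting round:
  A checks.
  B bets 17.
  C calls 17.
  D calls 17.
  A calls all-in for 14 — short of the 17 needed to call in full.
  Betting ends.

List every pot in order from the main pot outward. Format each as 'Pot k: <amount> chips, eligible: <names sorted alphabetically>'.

Contributions: A=14, B=17, C=17, D=17
Pot levels (distinct totals of non-folded players): 14, 17
Layer 1-14: 14 each from A, B, C, D = 14*4 = 56 chips; eligible A, B, C, D
Layer 15-17: 3 each from B, C, D = 3*3 = 9 chips; eligible B, C, D

Pot 1: 56 chips, eligible: A, B, C, D
Pot 2: 9 chips, eligible: B, C, D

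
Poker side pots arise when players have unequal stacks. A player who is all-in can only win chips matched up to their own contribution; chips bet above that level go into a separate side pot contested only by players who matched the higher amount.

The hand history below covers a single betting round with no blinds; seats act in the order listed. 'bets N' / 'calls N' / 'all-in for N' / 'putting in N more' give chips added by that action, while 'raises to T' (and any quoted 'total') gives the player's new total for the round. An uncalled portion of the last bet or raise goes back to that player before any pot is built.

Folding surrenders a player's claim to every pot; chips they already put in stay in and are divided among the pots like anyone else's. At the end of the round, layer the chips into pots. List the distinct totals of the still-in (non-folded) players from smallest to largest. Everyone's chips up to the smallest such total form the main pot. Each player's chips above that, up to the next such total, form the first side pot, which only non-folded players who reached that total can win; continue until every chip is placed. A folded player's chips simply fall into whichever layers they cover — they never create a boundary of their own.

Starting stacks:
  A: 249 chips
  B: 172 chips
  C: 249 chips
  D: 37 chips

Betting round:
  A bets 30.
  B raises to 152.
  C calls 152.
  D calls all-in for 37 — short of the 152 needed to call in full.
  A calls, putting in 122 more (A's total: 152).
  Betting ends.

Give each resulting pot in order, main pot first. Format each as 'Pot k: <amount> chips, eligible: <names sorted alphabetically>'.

Contributions: A=152, B=152, C=152, D=37
Pot levels (distinct totals of non-folded players): 37, 152
Layer 1-37: 37 each from A, B, C, D = 37*4 = 148 chips; eligible A, B, C, D
Layer 38-152: 115 each from A, B, C = 115*3 = 345 chips; eligible A, B, C

Pot 1: 148 chips, eligible: A, B, C, D
Pot 2: 345 chips, eligible: A, B, C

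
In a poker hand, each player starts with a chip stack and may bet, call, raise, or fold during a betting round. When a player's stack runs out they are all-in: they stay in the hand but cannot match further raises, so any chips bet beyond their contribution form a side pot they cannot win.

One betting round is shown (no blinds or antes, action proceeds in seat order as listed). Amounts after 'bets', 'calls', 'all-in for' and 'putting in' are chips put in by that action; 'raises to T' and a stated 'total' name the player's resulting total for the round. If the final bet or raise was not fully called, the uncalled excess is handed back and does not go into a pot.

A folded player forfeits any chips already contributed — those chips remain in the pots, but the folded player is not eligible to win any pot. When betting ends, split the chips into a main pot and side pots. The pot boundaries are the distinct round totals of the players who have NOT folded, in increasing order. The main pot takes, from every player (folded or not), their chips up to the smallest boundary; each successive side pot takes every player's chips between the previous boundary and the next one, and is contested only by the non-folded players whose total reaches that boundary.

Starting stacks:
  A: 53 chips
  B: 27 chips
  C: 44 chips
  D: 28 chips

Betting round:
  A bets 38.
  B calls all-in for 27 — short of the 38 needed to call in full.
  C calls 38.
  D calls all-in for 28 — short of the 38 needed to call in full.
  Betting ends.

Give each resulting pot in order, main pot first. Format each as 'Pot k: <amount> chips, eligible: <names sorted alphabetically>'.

Pot 1: 108 chips, eligible: A, B, C, D
Pot 2: 3 chips, eligible: A, C, D
Pot 3: 20 chips, eligible: A, C

Derivation:
Contributions: A=38, B=27, C=38, D=28
Pot levels (distinct totals of non-folded players): 27, 28, 38
Layer 1-27: 27 each from A, B, C, D = 27*4 = 108 chips; eligible A, B, C, D
Layer 28-28: 1 each from A, C, D = 1*3 = 3 chips; eligible A, C, D
Layer 29-38: 10 each from A, C = 10*2 = 20 chips; eligible A, C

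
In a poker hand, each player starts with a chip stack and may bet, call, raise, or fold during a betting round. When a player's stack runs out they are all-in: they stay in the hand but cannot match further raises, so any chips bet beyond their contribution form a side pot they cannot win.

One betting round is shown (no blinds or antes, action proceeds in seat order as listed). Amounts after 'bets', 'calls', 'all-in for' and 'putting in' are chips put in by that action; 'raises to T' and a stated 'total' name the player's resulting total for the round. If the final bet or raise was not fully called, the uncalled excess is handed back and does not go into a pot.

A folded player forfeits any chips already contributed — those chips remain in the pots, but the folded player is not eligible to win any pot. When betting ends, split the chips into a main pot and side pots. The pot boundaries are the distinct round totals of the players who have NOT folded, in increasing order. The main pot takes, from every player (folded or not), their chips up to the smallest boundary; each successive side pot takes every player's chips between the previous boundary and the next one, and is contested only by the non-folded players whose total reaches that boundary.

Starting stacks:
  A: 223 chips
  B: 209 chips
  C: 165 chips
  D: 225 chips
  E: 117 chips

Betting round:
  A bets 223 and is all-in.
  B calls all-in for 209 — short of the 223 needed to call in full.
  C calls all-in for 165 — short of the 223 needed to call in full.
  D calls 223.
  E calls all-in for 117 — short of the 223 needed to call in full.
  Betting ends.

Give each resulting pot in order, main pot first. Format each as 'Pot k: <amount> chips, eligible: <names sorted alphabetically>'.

Pot 1: 585 chips, eligible: A, B, C, D, E
Pot 2: 192 chips, eligible: A, B, C, D
Pot 3: 132 chips, eligible: A, B, D
Pot 4: 28 chips, eligible: A, D

Derivation:
Contributions: A=223, B=209, C=165, D=223, E=117
Pot levels (distinct totals of non-folded players): 117, 165, 209, 223
Layer 1-117: 117 each from A, B, C, D, E = 117*5 = 585 chips; eligible A, B, C, D, E
Layer 118-165: 48 each from A, B, C, D = 48*4 = 192 chips; eligible A, B, C, D
Layer 166-209: 44 each from A, B, D = 44*3 = 132 chips; eligible A, B, D
Layer 210-223: 14 each from A, D = 14*2 = 28 chips; eligible A, D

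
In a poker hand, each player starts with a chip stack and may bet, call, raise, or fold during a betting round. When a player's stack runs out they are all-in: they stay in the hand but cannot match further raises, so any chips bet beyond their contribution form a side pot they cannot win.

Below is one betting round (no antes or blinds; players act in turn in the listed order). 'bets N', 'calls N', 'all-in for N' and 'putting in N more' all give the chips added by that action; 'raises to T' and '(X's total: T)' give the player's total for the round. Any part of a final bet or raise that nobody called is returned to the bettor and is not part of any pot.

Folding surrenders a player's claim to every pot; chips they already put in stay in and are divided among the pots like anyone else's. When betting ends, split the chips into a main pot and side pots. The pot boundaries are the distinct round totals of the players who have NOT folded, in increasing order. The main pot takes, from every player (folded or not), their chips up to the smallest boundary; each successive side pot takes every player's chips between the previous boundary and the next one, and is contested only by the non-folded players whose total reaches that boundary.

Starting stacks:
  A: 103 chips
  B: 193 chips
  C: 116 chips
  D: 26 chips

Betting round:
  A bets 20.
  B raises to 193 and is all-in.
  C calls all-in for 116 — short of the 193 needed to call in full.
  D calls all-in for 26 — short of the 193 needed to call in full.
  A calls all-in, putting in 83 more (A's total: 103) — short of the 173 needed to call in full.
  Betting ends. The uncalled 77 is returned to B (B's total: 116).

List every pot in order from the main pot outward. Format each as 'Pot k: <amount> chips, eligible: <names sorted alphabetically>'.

Contributions (after 77 returned to B): A=103, B=116, C=116, D=26
Pot levels (distinct totals of non-folded players): 26, 103, 116
Layer 1-26: 26 each from A, B, C, D = 26*4 = 104 chips; eligible A, B, C, D
Layer 27-103: 77 each from A, B, C = 77*3 = 231 chips; eligible A, B, C
Layer 104-116: 13 each from B, C = 13*2 = 26 chips; eligible B, C

Pot 1: 104 chips, eligible: A, B, C, D
Pot 2: 231 chips, eligible: A, B, C
Pot 3: 26 chips, eligible: B, C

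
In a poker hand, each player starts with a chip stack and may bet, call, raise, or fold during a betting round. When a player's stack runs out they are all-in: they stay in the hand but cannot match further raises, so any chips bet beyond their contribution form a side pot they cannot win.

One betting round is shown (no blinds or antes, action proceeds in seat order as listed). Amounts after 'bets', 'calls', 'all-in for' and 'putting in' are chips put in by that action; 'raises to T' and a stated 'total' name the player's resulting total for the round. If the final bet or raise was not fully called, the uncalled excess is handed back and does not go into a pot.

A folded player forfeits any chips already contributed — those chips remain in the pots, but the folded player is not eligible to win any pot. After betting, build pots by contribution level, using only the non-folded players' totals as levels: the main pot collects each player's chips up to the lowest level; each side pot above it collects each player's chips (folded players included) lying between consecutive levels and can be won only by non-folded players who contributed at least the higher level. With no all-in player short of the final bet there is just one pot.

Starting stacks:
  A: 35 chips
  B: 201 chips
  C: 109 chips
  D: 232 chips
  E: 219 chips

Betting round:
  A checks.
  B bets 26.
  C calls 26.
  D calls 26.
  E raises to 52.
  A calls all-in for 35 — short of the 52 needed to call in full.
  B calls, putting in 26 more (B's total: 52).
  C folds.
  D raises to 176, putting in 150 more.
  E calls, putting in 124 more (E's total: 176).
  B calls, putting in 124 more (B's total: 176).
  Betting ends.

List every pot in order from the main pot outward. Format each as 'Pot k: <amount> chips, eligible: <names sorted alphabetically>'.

Contributions: A=35, B=176, C=26, D=176, E=176
Folded: C
Pot levels (distinct totals of non-folded players): 35, 176
Layer 1-35: A 35 + B 35 + C 26 + D 35 + E 35 = 166 chips; eligible A, B, D, E
Layer 36-176: 141 each from B, D, E = 141*3 = 423 chips; eligible B, D, E

Pot 1: 166 chips, eligible: A, B, D, E
Pot 2: 423 chips, eligible: B, D, E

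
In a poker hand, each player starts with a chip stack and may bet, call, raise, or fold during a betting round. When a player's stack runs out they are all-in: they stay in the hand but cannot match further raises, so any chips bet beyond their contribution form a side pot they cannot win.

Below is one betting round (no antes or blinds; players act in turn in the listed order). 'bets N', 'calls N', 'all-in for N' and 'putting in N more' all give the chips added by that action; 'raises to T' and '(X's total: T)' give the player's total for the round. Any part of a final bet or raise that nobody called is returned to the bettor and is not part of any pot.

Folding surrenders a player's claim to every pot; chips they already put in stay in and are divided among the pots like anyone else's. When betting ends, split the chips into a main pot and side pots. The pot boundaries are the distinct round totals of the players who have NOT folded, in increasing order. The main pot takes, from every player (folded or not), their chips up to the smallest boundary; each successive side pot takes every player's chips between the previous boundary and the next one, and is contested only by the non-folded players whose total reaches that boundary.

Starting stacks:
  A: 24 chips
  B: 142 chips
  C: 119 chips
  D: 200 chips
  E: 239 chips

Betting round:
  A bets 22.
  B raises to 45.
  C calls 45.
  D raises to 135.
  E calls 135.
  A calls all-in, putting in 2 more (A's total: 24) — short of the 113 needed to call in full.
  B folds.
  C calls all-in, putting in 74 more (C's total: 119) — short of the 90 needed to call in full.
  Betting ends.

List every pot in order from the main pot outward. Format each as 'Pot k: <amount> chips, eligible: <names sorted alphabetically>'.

Contributions: A=24, B=45, C=119, D=135, E=135
Folded: B
Pot levels (distinct totals of non-folded players): 24, 119, 135
Layer 1-24: 24 each from A, B, C, D, E = 24*5 = 120 chips; eligible A, C, D, E
Layer 25-119: B 21 + C 95 + D 95 + E 95 = 306 chips; eligible C, D, E
Layer 120-135: 16 each from D, E = 16*2 = 32 chips; eligible D, E

Pot 1: 120 chips, eligible: A, C, D, E
Pot 2: 306 chips, eligible: C, D, E
Pot 3: 32 chips, eligible: D, E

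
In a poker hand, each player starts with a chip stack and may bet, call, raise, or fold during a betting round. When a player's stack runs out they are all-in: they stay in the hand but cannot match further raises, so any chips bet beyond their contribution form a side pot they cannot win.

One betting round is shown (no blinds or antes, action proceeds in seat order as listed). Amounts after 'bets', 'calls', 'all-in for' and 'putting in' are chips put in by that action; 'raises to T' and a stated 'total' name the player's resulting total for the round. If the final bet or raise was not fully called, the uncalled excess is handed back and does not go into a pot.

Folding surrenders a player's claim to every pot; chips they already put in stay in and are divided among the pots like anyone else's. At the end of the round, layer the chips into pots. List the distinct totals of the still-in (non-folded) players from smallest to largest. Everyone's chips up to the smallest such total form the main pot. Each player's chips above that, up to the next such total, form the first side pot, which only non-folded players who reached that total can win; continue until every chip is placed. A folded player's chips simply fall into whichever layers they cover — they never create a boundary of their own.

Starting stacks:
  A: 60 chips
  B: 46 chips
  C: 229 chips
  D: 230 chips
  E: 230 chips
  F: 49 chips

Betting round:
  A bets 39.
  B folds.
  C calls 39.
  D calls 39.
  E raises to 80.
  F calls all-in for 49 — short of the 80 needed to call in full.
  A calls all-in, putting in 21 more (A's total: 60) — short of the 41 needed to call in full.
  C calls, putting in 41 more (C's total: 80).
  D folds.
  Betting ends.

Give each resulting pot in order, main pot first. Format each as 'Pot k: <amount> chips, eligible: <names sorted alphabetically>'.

Pot 1: 235 chips, eligible: A, C, E, F
Pot 2: 33 chips, eligible: A, C, E
Pot 3: 40 chips, eligible: C, E

Derivation:
Contributions: A=60, C=80, D=39, E=80, F=49
Folded: B, D
Pot levels (distinct totals of non-folded players): 49, 60, 80
Layer 1-49: A 49 + C 49 + D 39 + E 49 + F 49 = 235 chips; eligible A, C, E, F
Layer 50-60: 11 each from A, C, E = 11*3 = 33 chips; eligible A, C, E
Layer 61-80: 20 each from C, E = 20*2 = 40 chips; eligible C, E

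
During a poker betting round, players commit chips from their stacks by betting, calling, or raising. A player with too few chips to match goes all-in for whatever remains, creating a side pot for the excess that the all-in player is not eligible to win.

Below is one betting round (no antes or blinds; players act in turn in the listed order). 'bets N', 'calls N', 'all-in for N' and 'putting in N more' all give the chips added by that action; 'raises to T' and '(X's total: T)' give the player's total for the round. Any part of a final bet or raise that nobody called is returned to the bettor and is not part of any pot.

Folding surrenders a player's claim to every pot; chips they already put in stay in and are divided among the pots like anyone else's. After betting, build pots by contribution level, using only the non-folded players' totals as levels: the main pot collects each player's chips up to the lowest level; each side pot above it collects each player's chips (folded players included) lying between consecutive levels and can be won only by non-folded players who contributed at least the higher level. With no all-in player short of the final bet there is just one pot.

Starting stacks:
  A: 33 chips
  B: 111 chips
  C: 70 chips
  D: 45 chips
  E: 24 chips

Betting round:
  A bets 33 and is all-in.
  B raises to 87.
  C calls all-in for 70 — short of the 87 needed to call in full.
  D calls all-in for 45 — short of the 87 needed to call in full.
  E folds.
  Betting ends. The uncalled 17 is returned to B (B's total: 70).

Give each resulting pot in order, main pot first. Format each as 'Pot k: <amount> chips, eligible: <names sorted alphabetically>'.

Pot 1: 132 chips, eligible: A, B, C, D
Pot 2: 36 chips, eligible: B, C, D
Pot 3: 50 chips, eligible: B, C

Derivation:
Contributions (after 17 returned to B): A=33, B=70, C=70, D=45
Folded: E
Pot levels (distinct totals of non-folded players): 33, 45, 70
Layer 1-33: 33 each from A, B, C, D = 33*4 = 132 chips; eligible A, B, C, D
Layer 34-45: 12 each from B, C, D = 12*3 = 36 chips; eligible B, C, D
Layer 46-70: 25 each from B, C = 25*2 = 50 chips; eligible B, C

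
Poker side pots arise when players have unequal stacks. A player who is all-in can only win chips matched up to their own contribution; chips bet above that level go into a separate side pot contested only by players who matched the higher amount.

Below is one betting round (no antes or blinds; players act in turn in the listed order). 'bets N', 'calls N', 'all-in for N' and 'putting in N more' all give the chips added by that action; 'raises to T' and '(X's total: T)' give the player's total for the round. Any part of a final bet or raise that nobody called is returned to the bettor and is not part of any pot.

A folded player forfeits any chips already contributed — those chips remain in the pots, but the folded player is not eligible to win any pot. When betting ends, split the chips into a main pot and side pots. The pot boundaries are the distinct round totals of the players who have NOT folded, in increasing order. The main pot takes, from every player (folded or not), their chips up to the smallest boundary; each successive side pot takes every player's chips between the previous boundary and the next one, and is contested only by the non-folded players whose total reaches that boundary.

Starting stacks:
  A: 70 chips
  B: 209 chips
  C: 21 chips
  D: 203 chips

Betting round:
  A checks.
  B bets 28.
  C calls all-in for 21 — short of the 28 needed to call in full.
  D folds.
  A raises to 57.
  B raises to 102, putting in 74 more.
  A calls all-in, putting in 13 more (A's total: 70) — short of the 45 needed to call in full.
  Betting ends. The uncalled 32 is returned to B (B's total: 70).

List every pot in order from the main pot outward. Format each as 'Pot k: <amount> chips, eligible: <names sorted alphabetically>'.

Contributions (after 32 returned to B): A=70, B=70, C=21
Folded: D
Pot levels (distinct totals of non-folded players): 21, 70
Layer 1-21: 21 each from A, B, C = 21*3 = 63 chips; eligible A, B, C
Layer 22-70: 49 each from A, B = 49*2 = 98 chips; eligible A, B

Pot 1: 63 chips, eligible: A, B, C
Pot 2: 98 chips, eligible: A, B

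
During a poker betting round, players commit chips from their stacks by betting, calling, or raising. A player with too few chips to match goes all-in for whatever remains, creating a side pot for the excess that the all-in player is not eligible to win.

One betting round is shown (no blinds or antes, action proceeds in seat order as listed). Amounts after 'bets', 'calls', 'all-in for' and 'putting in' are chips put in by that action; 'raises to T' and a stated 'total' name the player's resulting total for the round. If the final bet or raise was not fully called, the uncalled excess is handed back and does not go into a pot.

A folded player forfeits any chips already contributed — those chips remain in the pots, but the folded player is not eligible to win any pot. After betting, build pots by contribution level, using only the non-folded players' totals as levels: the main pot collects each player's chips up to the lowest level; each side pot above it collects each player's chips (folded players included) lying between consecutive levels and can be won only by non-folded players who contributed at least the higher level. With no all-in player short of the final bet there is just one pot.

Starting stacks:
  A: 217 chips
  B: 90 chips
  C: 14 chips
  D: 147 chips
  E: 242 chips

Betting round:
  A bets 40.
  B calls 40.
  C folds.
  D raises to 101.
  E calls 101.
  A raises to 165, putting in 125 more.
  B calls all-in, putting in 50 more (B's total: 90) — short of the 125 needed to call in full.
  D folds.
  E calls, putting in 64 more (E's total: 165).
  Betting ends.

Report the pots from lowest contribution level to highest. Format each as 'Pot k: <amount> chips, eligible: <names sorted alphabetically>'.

Pot 1: 360 chips, eligible: A, B, E
Pot 2: 161 chips, eligible: A, E

Derivation:
Contributions: A=165, B=90, D=101, E=165
Folded: C, D
Pot levels (distinct totals of non-folded players): 90, 165
Layer 1-90: 90 each from A, B, D, E = 90*4 = 360 chips; eligible A, B, E
Layer 91-165: A 75 + D 11 + E 75 = 161 chips; eligible A, E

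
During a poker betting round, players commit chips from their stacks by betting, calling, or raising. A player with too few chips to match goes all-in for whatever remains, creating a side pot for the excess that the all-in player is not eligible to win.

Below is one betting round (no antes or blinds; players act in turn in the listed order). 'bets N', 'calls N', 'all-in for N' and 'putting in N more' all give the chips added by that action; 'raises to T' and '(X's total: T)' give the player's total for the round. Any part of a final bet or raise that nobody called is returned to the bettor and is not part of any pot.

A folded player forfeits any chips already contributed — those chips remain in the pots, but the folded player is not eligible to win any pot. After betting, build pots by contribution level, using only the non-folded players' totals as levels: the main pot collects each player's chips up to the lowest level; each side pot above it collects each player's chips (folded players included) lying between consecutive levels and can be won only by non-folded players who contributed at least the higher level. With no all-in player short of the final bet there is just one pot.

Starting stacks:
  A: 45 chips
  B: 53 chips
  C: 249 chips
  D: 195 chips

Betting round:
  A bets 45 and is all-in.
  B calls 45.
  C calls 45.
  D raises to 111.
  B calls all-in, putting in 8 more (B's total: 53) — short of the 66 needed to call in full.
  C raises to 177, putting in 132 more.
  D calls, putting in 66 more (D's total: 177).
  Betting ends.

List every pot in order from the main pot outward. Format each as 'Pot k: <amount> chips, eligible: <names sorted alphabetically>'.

Pot 1: 180 chips, eligible: A, B, C, D
Pot 2: 24 chips, eligible: B, C, D
Pot 3: 248 chips, eligible: C, D

Derivation:
Contributions: A=45, B=53, C=177, D=177
Pot levels (distinct totals of non-folded players): 45, 53, 177
Layer 1-45: 45 each from A, B, C, D = 45*4 = 180 chips; eligible A, B, C, D
Layer 46-53: 8 each from B, C, D = 8*3 = 24 chips; eligible B, C, D
Layer 54-177: 124 each from C, D = 124*2 = 248 chips; eligible C, D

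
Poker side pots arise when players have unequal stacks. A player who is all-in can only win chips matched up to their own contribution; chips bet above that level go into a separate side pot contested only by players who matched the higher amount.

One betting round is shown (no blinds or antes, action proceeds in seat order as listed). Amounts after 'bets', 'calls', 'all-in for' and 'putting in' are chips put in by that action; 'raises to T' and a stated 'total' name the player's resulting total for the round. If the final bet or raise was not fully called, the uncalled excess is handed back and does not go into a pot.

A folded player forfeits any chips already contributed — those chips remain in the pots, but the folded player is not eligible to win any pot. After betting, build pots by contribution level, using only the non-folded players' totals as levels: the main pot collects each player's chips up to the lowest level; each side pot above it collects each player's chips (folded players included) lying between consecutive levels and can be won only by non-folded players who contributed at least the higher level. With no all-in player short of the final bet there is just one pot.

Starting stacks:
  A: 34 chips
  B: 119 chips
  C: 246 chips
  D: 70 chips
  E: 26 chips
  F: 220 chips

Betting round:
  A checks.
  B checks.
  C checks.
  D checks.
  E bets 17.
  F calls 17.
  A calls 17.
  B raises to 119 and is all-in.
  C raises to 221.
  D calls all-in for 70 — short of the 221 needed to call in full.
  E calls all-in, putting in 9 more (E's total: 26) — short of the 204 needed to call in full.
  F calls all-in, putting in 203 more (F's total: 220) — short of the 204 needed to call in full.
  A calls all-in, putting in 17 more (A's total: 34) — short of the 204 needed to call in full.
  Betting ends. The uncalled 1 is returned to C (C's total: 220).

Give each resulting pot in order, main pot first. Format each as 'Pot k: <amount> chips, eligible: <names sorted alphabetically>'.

Contributions (after 1 returned to C): A=34, B=119, C=220, D=70, E=26, F=220
Pot levels (distinct totals of non-folded players): 26, 34, 70, 119, 220
Layer 1-26: 26 each from A, B, C, D, E, F = 26*6 = 156 chips; eligible A, B, C, D, E, F
Layer 27-34: 8 each from A, B, C, D, F = 8*5 = 40 chips; eligible A, B, C, D, F
Layer 35-70: 36 each from B, C, D, F = 36*4 = 144 chips; eligible B, C, D, F
Layer 71-119: 49 each from B, C, F = 49*3 = 147 chips; eligible B, C, F
Layer 120-220: 101 each from C, F = 101*2 = 202 chips; eligible C, F

Pot 1: 156 chips, eligible: A, B, C, D, E, F
Pot 2: 40 chips, eligible: A, B, C, D, F
Pot 3: 144 chips, eligible: B, C, D, F
Pot 4: 147 chips, eligible: B, C, F
Pot 5: 202 chips, eligible: C, F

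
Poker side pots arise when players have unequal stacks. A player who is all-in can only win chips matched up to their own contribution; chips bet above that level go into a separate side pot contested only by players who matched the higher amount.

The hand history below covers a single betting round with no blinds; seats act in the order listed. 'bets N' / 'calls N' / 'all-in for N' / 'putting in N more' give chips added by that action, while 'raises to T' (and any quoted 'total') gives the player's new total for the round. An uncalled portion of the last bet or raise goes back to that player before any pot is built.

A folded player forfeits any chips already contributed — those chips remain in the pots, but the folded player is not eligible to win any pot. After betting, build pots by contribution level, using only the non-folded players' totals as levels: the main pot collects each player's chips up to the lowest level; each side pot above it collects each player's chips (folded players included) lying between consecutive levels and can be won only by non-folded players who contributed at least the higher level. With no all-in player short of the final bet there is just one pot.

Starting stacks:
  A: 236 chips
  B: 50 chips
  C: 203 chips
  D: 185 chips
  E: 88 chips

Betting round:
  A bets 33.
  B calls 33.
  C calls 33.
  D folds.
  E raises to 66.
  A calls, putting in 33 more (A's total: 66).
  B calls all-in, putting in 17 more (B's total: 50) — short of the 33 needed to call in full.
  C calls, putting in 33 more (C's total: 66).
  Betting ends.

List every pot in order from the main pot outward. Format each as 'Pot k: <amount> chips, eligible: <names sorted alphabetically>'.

Contributions: A=66, B=50, C=66, E=66
Folded: D
Pot levels (distinct totals of non-folded players): 50, 66
Layer 1-50: 50 each from A, B, C, E = 50*4 = 200 chips; eligible A, B, C, E
Layer 51-66: 16 each from A, C, E = 16*3 = 48 chips; eligible A, C, E

Pot 1: 200 chips, eligible: A, B, C, E
Pot 2: 48 chips, eligible: A, C, E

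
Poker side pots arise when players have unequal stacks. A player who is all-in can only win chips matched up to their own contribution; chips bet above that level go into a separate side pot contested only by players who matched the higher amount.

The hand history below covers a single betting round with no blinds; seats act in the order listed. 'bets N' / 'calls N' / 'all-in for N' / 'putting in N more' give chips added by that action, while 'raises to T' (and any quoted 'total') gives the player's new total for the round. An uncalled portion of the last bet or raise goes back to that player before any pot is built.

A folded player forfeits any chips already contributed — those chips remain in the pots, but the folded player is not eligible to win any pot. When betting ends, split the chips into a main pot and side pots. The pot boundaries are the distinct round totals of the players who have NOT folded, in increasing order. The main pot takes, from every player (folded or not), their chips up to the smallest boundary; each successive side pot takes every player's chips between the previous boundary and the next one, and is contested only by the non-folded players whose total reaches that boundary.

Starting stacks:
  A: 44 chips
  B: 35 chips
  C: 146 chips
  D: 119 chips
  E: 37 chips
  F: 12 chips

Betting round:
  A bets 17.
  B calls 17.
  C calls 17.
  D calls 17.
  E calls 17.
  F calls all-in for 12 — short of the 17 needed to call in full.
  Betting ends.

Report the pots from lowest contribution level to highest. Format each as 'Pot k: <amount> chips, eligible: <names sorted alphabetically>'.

Contributions: A=17, B=17, C=17, D=17, E=17, F=12
Pot levels (distinct totals of non-folded players): 12, 17
Layer 1-12: 12 each from A, B, C, D, E, F = 12*6 = 72 chips; eligible A, B, C, D, E, F
Layer 13-17: 5 each from A, B, C, D, E = 5*5 = 25 chips; eligible A, B, C, D, E

Pot 1: 72 chips, eligible: A, B, C, D, E, F
Pot 2: 25 chips, eligible: A, B, C, D, E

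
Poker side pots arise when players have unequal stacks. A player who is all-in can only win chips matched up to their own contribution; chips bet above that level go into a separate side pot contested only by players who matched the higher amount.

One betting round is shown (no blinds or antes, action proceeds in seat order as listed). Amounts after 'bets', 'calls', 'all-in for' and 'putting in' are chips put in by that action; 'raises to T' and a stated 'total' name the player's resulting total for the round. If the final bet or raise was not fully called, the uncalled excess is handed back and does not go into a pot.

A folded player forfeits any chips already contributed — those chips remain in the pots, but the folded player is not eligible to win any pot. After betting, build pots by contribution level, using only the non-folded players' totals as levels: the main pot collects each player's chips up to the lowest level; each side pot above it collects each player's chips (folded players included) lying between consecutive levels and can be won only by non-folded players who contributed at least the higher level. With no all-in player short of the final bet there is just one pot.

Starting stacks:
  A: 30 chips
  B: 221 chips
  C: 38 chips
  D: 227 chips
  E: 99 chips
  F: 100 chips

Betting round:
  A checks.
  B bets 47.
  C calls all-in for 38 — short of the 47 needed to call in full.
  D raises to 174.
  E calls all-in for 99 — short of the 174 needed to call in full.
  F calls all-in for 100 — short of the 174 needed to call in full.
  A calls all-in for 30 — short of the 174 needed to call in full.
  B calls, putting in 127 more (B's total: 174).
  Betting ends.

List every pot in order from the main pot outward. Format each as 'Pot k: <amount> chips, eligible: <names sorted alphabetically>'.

Pot 1: 180 chips, eligible: A, B, C, D, E, F
Pot 2: 40 chips, eligible: B, C, D, E, F
Pot 3: 244 chips, eligible: B, D, E, F
Pot 4: 3 chips, eligible: B, D, F
Pot 5: 148 chips, eligible: B, D

Derivation:
Contributions: A=30, B=174, C=38, D=174, E=99, F=100
Pot levels (distinct totals of non-folded players): 30, 38, 99, 100, 174
Layer 1-30: 30 each from A, B, C, D, E, F = 30*6 = 180 chips; eligible A, B, C, D, E, F
Layer 31-38: 8 each from B, C, D, E, F = 8*5 = 40 chips; eligible B, C, D, E, F
Layer 39-99: 61 each from B, D, E, F = 61*4 = 244 chips; eligible B, D, E, F
Layer 100-100: 1 each from B, D, F = 1*3 = 3 chips; eligible B, D, F
Layer 101-174: 74 each from B, D = 74*2 = 148 chips; eligible B, D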